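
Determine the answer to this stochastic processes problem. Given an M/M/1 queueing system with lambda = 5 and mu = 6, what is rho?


rho = lambda/mu
= 5/6
= 0.8333

0.8333


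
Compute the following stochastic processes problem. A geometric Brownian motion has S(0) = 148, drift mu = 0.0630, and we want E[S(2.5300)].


E[S(t)] = S(0) * exp(mu * t)
= 148 * exp(0.0630 * 2.5300)
= 148 * 1.1728
= 173.5737

173.5737


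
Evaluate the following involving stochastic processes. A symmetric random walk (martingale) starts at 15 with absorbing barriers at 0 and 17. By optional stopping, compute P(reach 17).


By optional stopping theorem: E(M at tau) = M(0) = 15
P(hit 17)*17 + P(hit 0)*0 = 15
P(hit 17) = (15 - 0)/(17 - 0) = 15/17 = 0.8824

0.8824


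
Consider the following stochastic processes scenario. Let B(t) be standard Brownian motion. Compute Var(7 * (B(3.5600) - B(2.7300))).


Var(alpha*(B(t)-B(s))) = alpha^2 * (t-s)
= 7^2 * (3.5600 - 2.7300)
= 49 * 0.8300
= 40.6700

40.6700


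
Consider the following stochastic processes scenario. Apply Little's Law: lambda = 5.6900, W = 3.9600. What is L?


Little's Law: L = lambda * W
= 5.6900 * 3.9600
= 22.5324

22.5324


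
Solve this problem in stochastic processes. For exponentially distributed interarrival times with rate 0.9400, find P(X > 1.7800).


P(X > t) = exp(-lambda * t)
= exp(-0.9400 * 1.7800)
= exp(-1.6732) = 0.1876

0.1876


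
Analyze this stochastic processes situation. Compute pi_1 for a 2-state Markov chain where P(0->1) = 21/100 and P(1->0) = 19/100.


Stationary distribution: pi_0 = p10/(p01+p10), pi_1 = p01/(p01+p10)
p01 = 0.2100, p10 = 0.1900
pi_1 = 0.5250

0.5250


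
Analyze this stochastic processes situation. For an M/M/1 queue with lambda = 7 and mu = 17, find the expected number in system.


rho = 7/17 = 0.4118
L = rho/(1-rho)
= 0.4118/0.5882
= 0.7000

0.7000


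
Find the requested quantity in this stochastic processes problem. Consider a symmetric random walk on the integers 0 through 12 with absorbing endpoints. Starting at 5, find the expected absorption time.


For symmetric RW on 0,...,N with absorbing barriers, E(i) = i*(N-i)
E(5) = 5 * 7 = 35

35


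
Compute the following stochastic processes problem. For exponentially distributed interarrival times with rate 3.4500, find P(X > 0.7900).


P(X > t) = exp(-lambda * t)
= exp(-3.4500 * 0.7900)
= exp(-2.7255) = 0.0655

0.0655


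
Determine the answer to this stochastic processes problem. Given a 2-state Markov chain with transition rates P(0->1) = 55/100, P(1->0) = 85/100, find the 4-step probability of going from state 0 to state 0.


Computing P^4 by matrix multiplication.
P = [[0.4500, 0.5500], [0.8500, 0.1500]]
After raising P to the power 4:
P^4(0,0) = 0.6172

0.6172


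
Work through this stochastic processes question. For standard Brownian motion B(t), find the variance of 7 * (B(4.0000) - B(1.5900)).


Var(alpha*(B(t)-B(s))) = alpha^2 * (t-s)
= 7^2 * (4.0000 - 1.5900)
= 49 * 2.4100
= 118.0900

118.0900


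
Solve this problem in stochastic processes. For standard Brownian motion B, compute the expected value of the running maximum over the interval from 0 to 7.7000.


E(max B(s)) = sqrt(2t/pi)
= sqrt(2*7.7000/pi)
= sqrt(4.9020)
= 2.2140

2.2140


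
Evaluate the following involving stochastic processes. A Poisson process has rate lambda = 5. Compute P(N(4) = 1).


P(N(t)=k) = (lambda*t)^k * exp(-lambda*t) / k!
lambda*t = 20
= 20^1 * exp(-20) / 1!
= 20 * 2.0612e-09 / 1
= 4.1223e-08

4.1223e-08


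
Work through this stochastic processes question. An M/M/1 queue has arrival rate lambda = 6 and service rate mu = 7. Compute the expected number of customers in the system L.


rho = 6/7 = 0.8571
L = rho/(1-rho)
= 0.8571/0.1429
= 6.0000

6.0000


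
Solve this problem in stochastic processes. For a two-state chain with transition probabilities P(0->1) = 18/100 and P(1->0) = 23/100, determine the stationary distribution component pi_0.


Stationary distribution: pi_0 = p10/(p01+p10), pi_1 = p01/(p01+p10)
p01 = 0.1800, p10 = 0.2300
pi_0 = 0.5610

0.5610


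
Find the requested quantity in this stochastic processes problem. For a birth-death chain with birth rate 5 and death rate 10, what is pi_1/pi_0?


For birth-death process, pi_n/pi_0 = (lambda/mu)^n
= (5/10)^1
= 0.5000

0.5000


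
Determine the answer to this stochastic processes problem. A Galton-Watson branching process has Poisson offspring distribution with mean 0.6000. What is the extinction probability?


Since mu = 0.6000 <= 1, extinction probability = 1.

1.0000


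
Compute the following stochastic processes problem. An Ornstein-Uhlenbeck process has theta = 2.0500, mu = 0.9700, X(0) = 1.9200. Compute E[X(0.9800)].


E[X(t)] = mu + (X(0) - mu)*exp(-theta*t)
= 0.9700 + (1.9200 - 0.9700)*exp(-2.0500*0.9800)
= 0.9700 + 0.9500 * 0.1341
= 1.0974

1.0974


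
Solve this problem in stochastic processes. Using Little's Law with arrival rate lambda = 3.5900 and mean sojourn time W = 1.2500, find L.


Little's Law: L = lambda * W
= 3.5900 * 1.2500
= 4.4875

4.4875


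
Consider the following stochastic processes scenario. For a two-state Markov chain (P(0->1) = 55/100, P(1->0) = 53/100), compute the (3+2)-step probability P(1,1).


P^5 = P^3 * P^2
Computing via matrix multiplication of the transition matrix.
Entry (1,1) of P^5 = 0.5093

0.5093


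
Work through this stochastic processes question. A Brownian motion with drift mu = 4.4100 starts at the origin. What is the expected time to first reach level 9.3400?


Expected first passage time = a/mu
= 9.3400/4.4100
= 2.1179

2.1179


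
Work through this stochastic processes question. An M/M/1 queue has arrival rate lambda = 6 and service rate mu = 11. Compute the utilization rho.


rho = lambda/mu
= 6/11
= 0.5455

0.5455


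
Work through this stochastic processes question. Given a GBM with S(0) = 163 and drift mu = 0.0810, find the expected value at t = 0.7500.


E[S(t)] = S(0) * exp(mu * t)
= 163 * exp(0.0810 * 0.7500)
= 163 * 1.0626
= 173.2092

173.2092


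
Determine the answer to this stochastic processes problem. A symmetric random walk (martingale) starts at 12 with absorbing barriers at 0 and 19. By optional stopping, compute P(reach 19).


By optional stopping theorem: E(M at tau) = M(0) = 12
P(hit 19)*19 + P(hit 0)*0 = 12
P(hit 19) = (12 - 0)/(19 - 0) = 12/19 = 0.6316

0.6316


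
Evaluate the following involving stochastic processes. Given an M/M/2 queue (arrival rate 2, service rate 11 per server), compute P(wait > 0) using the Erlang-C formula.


a = lambda/mu = 0.1818
rho = a/c = 0.0909
Erlang-C formula applied:
C(c,a) = 0.0152

0.0152


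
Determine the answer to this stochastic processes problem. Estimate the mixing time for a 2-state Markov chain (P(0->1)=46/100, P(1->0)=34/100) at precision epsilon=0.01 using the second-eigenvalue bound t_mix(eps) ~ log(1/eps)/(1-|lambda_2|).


lambda_2 = |1 - p01 - p10| = |1 - 0.4600 - 0.3400| = 0.2000
t_mix ~ log(1/eps)/(1 - |lambda_2|)
= log(100)/(1 - 0.2000) = 4.6052/0.8000
= 5.7565

5.7565


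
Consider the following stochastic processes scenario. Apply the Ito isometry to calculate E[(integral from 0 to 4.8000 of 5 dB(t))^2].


By Ito isometry: E[(int f dB)^2] = int f^2 dt
= 5^2 * 4.8000
= 25 * 4.8000 = 120.0000

120.0000


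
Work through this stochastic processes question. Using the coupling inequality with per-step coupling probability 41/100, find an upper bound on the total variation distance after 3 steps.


TV distance bound <= (1-delta)^n
= (1 - 0.4100)^3
= 0.5900^3
= 0.2054

0.2054


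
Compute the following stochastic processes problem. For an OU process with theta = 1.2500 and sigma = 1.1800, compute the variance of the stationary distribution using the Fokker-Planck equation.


Stationary variance = sigma^2 / (2*theta)
= 1.1800^2 / (2*1.2500)
= 1.3924 / 2.5000
= 0.5570

0.5570


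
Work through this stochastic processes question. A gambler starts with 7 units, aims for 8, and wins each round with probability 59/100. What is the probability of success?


Gambler's ruin formula:
r = q/p = 0.4100/0.5900 = 0.6949
P(win) = (1 - r^i)/(1 - r^N)
= (1 - 0.6949^7)/(1 - 0.6949^8)
= 0.9748

0.9748


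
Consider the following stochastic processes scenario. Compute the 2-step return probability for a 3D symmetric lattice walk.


P(return in 2 steps) = P(reverse first step) = 1/(2d)
= 1/6
= 0.1667

0.1667


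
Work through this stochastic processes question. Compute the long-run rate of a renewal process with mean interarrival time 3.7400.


Long-run renewal rate = 1/E(X)
= 1/3.7400
= 0.2674

0.2674


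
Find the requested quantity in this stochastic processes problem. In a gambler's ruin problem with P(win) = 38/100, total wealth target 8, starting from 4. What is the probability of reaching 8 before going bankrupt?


Gambler's ruin formula:
r = q/p = 0.6200/0.3800 = 1.6316
P(win) = (1 - r^i)/(1 - r^N)
= (1 - 1.6316^4)/(1 - 1.6316^8)
= 0.1237

0.1237


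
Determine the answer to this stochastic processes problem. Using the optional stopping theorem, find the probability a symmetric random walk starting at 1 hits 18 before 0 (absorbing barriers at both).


By optional stopping theorem: E(M at tau) = M(0) = 1
P(hit 18)*18 + P(hit 0)*0 = 1
P(hit 18) = (1 - 0)/(18 - 0) = 1/18 = 0.0556

0.0556


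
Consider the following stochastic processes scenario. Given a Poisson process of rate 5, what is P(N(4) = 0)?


P(N(t)=k) = (lambda*t)^k * exp(-lambda*t) / k!
lambda*t = 20
= 20^0 * exp(-20) / 0!
= 1 * 2.0612e-09 / 1
= 2.0612e-09

2.0612e-09


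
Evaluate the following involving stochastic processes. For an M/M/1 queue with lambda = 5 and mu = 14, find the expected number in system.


rho = 5/14 = 0.3571
L = rho/(1-rho)
= 0.3571/0.6429
= 0.5556

0.5556


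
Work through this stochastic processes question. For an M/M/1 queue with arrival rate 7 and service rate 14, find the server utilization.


rho = lambda/mu
= 7/14
= 0.5000

0.5000


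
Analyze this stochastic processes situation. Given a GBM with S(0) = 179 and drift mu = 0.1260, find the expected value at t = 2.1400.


E[S(t)] = S(0) * exp(mu * t)
= 179 * exp(0.1260 * 2.1400)
= 179 * 1.3095
= 234.3992

234.3992


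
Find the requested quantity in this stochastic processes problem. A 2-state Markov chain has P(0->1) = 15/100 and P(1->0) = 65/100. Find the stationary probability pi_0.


Stationary distribution: pi_0 = p10/(p01+p10), pi_1 = p01/(p01+p10)
p01 = 0.1500, p10 = 0.6500
pi_0 = 0.8125

0.8125


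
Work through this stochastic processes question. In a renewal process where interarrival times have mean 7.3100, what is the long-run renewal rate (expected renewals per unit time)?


Long-run renewal rate = 1/E(X)
= 1/7.3100
= 0.1368

0.1368


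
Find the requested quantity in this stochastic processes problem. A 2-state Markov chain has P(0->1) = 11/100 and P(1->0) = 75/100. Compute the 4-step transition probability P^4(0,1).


Computing P^4 by matrix multiplication.
P = [[0.8900, 0.1100], [0.7500, 0.2500]]
After raising P to the power 4:
P^4(0,1) = 0.1279

0.1279


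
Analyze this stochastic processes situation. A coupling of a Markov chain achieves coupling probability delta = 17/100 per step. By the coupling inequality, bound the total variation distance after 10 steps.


TV distance bound <= (1-delta)^n
= (1 - 0.1700)^10
= 0.8300^10
= 0.1552

0.1552


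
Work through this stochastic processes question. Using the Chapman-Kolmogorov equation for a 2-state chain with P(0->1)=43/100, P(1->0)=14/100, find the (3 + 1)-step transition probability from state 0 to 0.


P^4 = P^3 * P^1
Computing via matrix multiplication of the transition matrix.
Entry (0,0) of P^4 = 0.2714

0.2714


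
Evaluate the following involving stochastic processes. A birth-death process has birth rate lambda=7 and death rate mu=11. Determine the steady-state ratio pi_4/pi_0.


For birth-death process, pi_n/pi_0 = (lambda/mu)^n
= (7/11)^4
= 0.1640

0.1640


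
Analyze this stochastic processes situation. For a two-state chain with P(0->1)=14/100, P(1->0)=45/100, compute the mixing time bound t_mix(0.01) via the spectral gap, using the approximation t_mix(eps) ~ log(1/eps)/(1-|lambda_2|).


lambda_2 = |1 - p01 - p10| = |1 - 0.1400 - 0.4500| = 0.4100
t_mix ~ log(1/eps)/(1 - |lambda_2|)
= log(100)/(1 - 0.4100) = 4.6052/0.5900
= 7.8054

7.8054


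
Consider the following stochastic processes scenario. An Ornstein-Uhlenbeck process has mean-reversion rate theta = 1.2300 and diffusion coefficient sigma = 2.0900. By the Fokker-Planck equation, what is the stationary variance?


Stationary variance = sigma^2 / (2*theta)
= 2.0900^2 / (2*1.2300)
= 4.3681 / 2.4600
= 1.7757

1.7757


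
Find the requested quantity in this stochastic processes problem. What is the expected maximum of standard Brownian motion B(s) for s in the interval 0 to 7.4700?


E(max B(s)) = sqrt(2t/pi)
= sqrt(2*7.4700/pi)
= sqrt(4.7555)
= 2.1807

2.1807


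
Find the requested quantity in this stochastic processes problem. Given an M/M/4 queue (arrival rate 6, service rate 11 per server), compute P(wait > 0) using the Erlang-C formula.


a = lambda/mu = 0.5455
rho = a/c = 0.1364
Erlang-C formula applied:
C(c,a) = 0.0025

0.0025


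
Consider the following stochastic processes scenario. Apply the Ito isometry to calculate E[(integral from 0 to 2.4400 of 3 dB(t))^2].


By Ito isometry: E[(int f dB)^2] = int f^2 dt
= 3^2 * 2.4400
= 9 * 2.4400 = 21.9600

21.9600


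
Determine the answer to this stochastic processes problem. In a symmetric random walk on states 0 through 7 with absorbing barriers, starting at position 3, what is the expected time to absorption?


For symmetric RW on 0,...,N with absorbing barriers, E(i) = i*(N-i)
E(3) = 3 * 4 = 12

12


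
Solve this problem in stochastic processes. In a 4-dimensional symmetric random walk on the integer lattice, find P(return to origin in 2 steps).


P(return in 2 steps) = P(reverse first step) = 1/(2d)
= 1/8
= 0.1250

0.1250


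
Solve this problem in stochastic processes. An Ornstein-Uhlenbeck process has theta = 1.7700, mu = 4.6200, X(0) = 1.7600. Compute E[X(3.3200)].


E[X(t)] = mu + (X(0) - mu)*exp(-theta*t)
= 4.6200 + (1.7600 - 4.6200)*exp(-1.7700*3.3200)
= 4.6200 + -2.8600 * 0.0028
= 4.6120

4.6120


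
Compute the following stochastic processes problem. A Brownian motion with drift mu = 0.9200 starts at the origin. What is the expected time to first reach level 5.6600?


Expected first passage time = a/mu
= 5.6600/0.9200
= 6.1522

6.1522


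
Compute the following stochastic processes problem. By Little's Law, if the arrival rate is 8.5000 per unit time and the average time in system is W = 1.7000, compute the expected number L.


Little's Law: L = lambda * W
= 8.5000 * 1.7000
= 14.4500

14.4500


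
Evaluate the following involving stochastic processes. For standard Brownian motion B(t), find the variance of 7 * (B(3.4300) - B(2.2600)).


Var(alpha*(B(t)-B(s))) = alpha^2 * (t-s)
= 7^2 * (3.4300 - 2.2600)
= 49 * 1.1700
= 57.3300

57.3300


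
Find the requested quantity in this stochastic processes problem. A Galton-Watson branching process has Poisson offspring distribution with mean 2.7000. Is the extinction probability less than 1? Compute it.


Since mu = 2.7000 > 1, extinction prob q < 1.
Solve s = exp(mu*(s-1)) iteratively.
q = 0.0844

0.0844


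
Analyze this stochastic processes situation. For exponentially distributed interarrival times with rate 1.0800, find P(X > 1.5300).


P(X > t) = exp(-lambda * t)
= exp(-1.0800 * 1.5300)
= exp(-1.6524) = 0.1916

0.1916


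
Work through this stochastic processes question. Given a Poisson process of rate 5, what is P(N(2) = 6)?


P(N(t)=k) = (lambda*t)^k * exp(-lambda*t) / k!
lambda*t = 10
= 10^6 * exp(-10) / 6!
= 1000000 * 4.5400e-05 / 720
= 0.0631

0.0631


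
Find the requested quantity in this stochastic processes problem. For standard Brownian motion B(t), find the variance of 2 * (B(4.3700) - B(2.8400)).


Var(alpha*(B(t)-B(s))) = alpha^2 * (t-s)
= 2^2 * (4.3700 - 2.8400)
= 4 * 1.5300
= 6.1200

6.1200


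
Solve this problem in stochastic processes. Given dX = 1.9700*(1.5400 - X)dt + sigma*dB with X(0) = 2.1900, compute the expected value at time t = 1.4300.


E[X(t)] = mu + (X(0) - mu)*exp(-theta*t)
= 1.5400 + (2.1900 - 1.5400)*exp(-1.9700*1.4300)
= 1.5400 + 0.6500 * 0.0598
= 1.5789

1.5789


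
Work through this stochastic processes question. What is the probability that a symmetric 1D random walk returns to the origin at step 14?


P(S(14) = 0) = C(14,7) / 4^7
= 3432 / 16384
= 0.2095

0.2095


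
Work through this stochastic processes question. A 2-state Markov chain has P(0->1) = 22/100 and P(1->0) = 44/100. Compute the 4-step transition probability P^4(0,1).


Computing P^4 by matrix multiplication.
P = [[0.7800, 0.2200], [0.4400, 0.5600]]
After raising P to the power 4:
P^4(0,1) = 0.3289

0.3289


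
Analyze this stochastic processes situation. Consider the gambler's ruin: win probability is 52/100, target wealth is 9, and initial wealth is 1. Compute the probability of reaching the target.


Gambler's ruin formula:
r = q/p = 0.4800/0.5200 = 0.9231
P(win) = (1 - r^i)/(1 - r^N)
= (1 - 0.9231^1)/(1 - 0.9231^9)
= 0.1498

0.1498


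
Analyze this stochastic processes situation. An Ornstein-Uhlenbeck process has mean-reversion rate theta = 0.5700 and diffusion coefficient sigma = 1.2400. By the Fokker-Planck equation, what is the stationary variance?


Stationary variance = sigma^2 / (2*theta)
= 1.2400^2 / (2*0.5700)
= 1.5376 / 1.1400
= 1.3488

1.3488


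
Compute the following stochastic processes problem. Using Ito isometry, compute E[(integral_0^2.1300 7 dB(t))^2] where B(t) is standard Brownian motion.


By Ito isometry: E[(int f dB)^2] = int f^2 dt
= 7^2 * 2.1300
= 49 * 2.1300 = 104.3700

104.3700


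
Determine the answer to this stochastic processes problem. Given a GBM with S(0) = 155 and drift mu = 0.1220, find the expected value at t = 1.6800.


E[S(t)] = S(0) * exp(mu * t)
= 155 * exp(0.1220 * 1.6800)
= 155 * 1.2275
= 190.2588

190.2588


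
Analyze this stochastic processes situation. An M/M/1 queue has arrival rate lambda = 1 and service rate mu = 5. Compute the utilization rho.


rho = lambda/mu
= 1/5
= 0.2000

0.2000


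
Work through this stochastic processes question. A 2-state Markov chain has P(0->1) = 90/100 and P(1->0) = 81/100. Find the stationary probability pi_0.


Stationary distribution: pi_0 = p10/(p01+p10), pi_1 = p01/(p01+p10)
p01 = 0.9000, p10 = 0.8100
pi_0 = 0.4737

0.4737


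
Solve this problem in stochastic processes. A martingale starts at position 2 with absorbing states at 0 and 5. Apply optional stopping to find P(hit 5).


By optional stopping theorem: E(M at tau) = M(0) = 2
P(hit 5)*5 + P(hit 0)*0 = 2
P(hit 5) = (2 - 0)/(5 - 0) = 2/5 = 0.4000

0.4000


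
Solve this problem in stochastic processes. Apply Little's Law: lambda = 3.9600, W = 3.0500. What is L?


Little's Law: L = lambda * W
= 3.9600 * 3.0500
= 12.0780

12.0780


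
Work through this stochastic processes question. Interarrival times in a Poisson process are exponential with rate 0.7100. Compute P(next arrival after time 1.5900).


P(X > t) = exp(-lambda * t)
= exp(-0.7100 * 1.5900)
= exp(-1.1289) = 0.3234

0.3234


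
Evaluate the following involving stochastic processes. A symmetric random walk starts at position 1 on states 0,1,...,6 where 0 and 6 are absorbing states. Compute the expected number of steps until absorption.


For symmetric RW on 0,...,N with absorbing barriers, E(i) = i*(N-i)
E(1) = 1 * 5 = 5

5


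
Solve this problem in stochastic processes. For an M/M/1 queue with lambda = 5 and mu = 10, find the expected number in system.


rho = 5/10 = 0.5000
L = rho/(1-rho)
= 0.5000/0.5000
= 1.0000

1.0000


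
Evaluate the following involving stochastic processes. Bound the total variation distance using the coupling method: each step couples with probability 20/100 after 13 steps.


TV distance bound <= (1-delta)^n
= (1 - 0.2000)^13
= 0.8000^13
= 0.0550

0.0550


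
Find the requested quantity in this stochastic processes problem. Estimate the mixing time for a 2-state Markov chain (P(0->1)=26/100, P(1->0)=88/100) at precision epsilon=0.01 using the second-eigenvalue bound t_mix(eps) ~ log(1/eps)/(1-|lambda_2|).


lambda_2 = |1 - p01 - p10| = |1 - 0.2600 - 0.8800| = 0.1400
t_mix ~ log(1/eps)/(1 - |lambda_2|)
= log(100)/(1 - 0.1400) = 4.6052/0.8600
= 5.3548

5.3548


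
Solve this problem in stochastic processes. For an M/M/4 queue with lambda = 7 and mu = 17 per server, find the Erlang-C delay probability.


a = lambda/mu = 0.4118
rho = a/c = 0.1029
Erlang-C formula applied:
C(c,a) = 8.8456e-04

8.8456e-04


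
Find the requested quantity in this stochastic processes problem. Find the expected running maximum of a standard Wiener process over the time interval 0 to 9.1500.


E(max B(s)) = sqrt(2t/pi)
= sqrt(2*9.1500/pi)
= sqrt(5.8251)
= 2.4135

2.4135


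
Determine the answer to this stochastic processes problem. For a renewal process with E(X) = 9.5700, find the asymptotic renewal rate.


Long-run renewal rate = 1/E(X)
= 1/9.5700
= 0.1045

0.1045


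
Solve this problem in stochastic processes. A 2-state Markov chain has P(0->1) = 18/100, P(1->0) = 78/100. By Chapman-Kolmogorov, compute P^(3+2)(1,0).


P^5 = P^3 * P^2
Computing via matrix multiplication of the transition matrix.
Entry (1,0) of P^5 = 0.8125

0.8125


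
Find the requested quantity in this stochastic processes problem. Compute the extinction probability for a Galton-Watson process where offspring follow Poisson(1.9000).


Since mu = 1.9000 > 1, extinction prob q < 1.
Solve s = exp(mu*(s-1)) iteratively.
q = 0.2328

0.2328


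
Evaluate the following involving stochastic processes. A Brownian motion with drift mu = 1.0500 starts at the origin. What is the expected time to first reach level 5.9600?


Expected first passage time = a/mu
= 5.9600/1.0500
= 5.6762

5.6762


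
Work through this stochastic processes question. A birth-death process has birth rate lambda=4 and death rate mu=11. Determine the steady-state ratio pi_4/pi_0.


For birth-death process, pi_n/pi_0 = (lambda/mu)^n
= (4/11)^4
= 0.0175

0.0175


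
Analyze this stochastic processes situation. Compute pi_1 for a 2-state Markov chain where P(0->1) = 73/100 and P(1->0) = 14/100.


Stationary distribution: pi_0 = p10/(p01+p10), pi_1 = p01/(p01+p10)
p01 = 0.7300, p10 = 0.1400
pi_1 = 0.8391

0.8391


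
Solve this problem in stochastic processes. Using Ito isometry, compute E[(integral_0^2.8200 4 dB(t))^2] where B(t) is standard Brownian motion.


By Ito isometry: E[(int f dB)^2] = int f^2 dt
= 4^2 * 2.8200
= 16 * 2.8200 = 45.1200

45.1200


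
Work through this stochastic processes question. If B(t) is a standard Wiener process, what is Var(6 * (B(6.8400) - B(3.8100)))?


Var(alpha*(B(t)-B(s))) = alpha^2 * (t-s)
= 6^2 * (6.8400 - 3.8100)
= 36 * 3.0300
= 109.0800

109.0800


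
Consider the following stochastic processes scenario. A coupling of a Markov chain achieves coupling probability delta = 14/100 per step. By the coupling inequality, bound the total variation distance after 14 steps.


TV distance bound <= (1-delta)^n
= (1 - 0.1400)^14
= 0.8600^14
= 0.1211

0.1211


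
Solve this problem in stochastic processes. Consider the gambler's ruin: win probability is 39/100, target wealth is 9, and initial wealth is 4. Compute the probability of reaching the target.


Gambler's ruin formula:
r = q/p = 0.6100/0.3900 = 1.5641
P(win) = (1 - r^i)/(1 - r^N)
= (1 - 1.5641^4)/(1 - 1.5641^9)
= 0.0906

0.0906


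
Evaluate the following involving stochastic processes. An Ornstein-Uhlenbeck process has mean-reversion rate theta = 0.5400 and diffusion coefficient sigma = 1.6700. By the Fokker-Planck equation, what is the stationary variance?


Stationary variance = sigma^2 / (2*theta)
= 1.6700^2 / (2*0.5400)
= 2.7889 / 1.0800
= 2.5823

2.5823


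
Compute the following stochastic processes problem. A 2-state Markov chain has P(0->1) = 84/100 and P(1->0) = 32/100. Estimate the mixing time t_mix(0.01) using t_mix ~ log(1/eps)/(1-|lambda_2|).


lambda_2 = |1 - p01 - p10| = |1 - 0.8400 - 0.3200| = 0.1600
t_mix ~ log(1/eps)/(1 - |lambda_2|)
= log(100)/(1 - 0.1600) = 4.6052/0.8400
= 5.4823

5.4823


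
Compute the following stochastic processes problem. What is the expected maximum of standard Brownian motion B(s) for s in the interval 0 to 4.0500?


E(max B(s)) = sqrt(2t/pi)
= sqrt(2*4.0500/pi)
= sqrt(2.5783)
= 1.6057

1.6057


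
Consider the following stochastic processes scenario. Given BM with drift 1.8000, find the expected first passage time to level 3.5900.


Expected first passage time = a/mu
= 3.5900/1.8000
= 1.9944

1.9944


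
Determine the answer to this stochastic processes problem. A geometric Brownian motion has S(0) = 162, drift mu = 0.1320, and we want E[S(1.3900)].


E[S(t)] = S(0) * exp(mu * t)
= 162 * exp(0.1320 * 1.3900)
= 162 * 1.2014
= 194.6253

194.6253


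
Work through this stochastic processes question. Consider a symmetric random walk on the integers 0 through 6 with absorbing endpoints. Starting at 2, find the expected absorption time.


For symmetric RW on 0,...,N with absorbing barriers, E(i) = i*(N-i)
E(2) = 2 * 4 = 8

8


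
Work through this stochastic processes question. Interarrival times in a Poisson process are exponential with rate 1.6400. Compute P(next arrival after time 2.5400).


P(X > t) = exp(-lambda * t)
= exp(-1.6400 * 2.5400)
= exp(-4.1656) = 0.0155

0.0155


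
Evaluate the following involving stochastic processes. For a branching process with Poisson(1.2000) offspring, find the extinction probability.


Since mu = 1.2000 > 1, extinction prob q < 1.
Solve s = exp(mu*(s-1)) iteratively.
q = 0.6863

0.6863


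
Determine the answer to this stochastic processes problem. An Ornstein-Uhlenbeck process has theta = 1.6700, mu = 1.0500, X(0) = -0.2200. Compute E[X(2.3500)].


E[X(t)] = mu + (X(0) - mu)*exp(-theta*t)
= 1.0500 + (-0.2200 - 1.0500)*exp(-1.6700*2.3500)
= 1.0500 + -1.2700 * 0.0198
= 1.0249

1.0249


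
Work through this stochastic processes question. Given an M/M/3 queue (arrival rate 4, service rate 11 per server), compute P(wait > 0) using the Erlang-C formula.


a = lambda/mu = 0.3636
rho = a/c = 0.1212
Erlang-C formula applied:
C(c,a) = 0.0063

0.0063


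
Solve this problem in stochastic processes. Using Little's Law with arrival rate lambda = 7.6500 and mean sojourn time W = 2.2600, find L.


Little's Law: L = lambda * W
= 7.6500 * 2.2600
= 17.2890

17.2890


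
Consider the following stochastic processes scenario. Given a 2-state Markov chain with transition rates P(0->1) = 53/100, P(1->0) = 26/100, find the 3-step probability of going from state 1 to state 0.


Computing P^3 by matrix multiplication.
P = [[0.4700, 0.5300], [0.2600, 0.7400]]
After raising P to the power 3:
P^3(1,0) = 0.3261

0.3261


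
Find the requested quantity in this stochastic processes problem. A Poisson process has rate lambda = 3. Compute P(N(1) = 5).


P(N(t)=k) = (lambda*t)^k * exp(-lambda*t) / k!
lambda*t = 3
= 3^5 * exp(-3) / 5!
= 243 * 0.0498 / 120
= 0.1008

0.1008


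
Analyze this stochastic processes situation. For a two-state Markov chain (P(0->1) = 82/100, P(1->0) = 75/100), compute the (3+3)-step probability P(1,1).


P^6 = P^3 * P^3
Computing via matrix multiplication of the transition matrix.
Entry (1,1) of P^6 = 0.5387

0.5387


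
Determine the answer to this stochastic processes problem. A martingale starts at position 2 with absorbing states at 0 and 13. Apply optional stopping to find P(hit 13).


By optional stopping theorem: E(M at tau) = M(0) = 2
P(hit 13)*13 + P(hit 0)*0 = 2
P(hit 13) = (2 - 0)/(13 - 0) = 2/13 = 0.1538

0.1538


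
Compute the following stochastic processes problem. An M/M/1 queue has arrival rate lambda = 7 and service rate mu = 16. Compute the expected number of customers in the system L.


rho = 7/16 = 0.4375
L = rho/(1-rho)
= 0.4375/0.5625
= 0.7778

0.7778


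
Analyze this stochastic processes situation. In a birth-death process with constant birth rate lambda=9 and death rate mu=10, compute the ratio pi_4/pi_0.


For birth-death process, pi_n/pi_0 = (lambda/mu)^n
= (9/10)^4
= 0.6561

0.6561


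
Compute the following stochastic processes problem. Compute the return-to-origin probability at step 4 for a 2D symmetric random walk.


P = C(4,2)^2 / 4^4
= 6^2 / 256
= 36 / 256
= 0.1406

0.1406


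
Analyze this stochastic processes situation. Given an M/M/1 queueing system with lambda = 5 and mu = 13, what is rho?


rho = lambda/mu
= 5/13
= 0.3846

0.3846


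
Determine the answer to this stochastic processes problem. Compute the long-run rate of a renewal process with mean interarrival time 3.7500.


Long-run renewal rate = 1/E(X)
= 1/3.7500
= 0.2667

0.2667


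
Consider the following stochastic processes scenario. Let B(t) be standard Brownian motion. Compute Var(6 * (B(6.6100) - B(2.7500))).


Var(alpha*(B(t)-B(s))) = alpha^2 * (t-s)
= 6^2 * (6.6100 - 2.7500)
= 36 * 3.8600
= 138.9600

138.9600


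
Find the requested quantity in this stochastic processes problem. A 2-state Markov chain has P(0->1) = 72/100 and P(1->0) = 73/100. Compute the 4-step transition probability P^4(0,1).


Computing P^4 by matrix multiplication.
P = [[0.2800, 0.7200], [0.7300, 0.2700]]
After raising P to the power 4:
P^4(0,1) = 0.4762

0.4762


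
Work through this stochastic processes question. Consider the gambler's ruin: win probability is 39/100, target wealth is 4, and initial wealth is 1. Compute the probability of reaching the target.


Gambler's ruin formula:
r = q/p = 0.6100/0.3900 = 1.5641
P(win) = (1 - r^i)/(1 - r^N)
= (1 - 1.5641^1)/(1 - 1.5641^4)
= 0.1132

0.1132


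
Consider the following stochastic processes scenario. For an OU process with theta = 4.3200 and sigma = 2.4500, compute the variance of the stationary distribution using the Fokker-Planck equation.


Stationary variance = sigma^2 / (2*theta)
= 2.4500^2 / (2*4.3200)
= 6.0025 / 8.6400
= 0.6947

0.6947


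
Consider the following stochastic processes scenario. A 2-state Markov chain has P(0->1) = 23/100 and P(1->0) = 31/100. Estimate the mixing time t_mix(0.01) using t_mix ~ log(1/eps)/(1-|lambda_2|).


lambda_2 = |1 - p01 - p10| = |1 - 0.2300 - 0.3100| = 0.4600
t_mix ~ log(1/eps)/(1 - |lambda_2|)
= log(100)/(1 - 0.4600) = 4.6052/0.5400
= 8.5281

8.5281


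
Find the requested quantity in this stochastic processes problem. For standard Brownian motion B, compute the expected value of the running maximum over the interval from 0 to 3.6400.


E(max B(s)) = sqrt(2t/pi)
= sqrt(2*3.6400/pi)
= sqrt(2.3173)
= 1.5223

1.5223


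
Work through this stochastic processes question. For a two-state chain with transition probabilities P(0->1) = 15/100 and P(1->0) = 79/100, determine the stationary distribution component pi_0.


Stationary distribution: pi_0 = p10/(p01+p10), pi_1 = p01/(p01+p10)
p01 = 0.1500, p10 = 0.7900
pi_0 = 0.8404

0.8404


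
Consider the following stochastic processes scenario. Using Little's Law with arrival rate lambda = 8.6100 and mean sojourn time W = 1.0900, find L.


Little's Law: L = lambda * W
= 8.6100 * 1.0900
= 9.3849

9.3849


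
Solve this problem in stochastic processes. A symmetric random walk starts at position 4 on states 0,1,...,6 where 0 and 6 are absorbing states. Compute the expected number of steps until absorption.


For symmetric RW on 0,...,N with absorbing barriers, E(i) = i*(N-i)
E(4) = 4 * 2 = 8

8


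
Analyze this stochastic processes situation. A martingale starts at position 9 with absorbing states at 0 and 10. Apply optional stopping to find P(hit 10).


By optional stopping theorem: E(M at tau) = M(0) = 9
P(hit 10)*10 + P(hit 0)*0 = 9
P(hit 10) = (9 - 0)/(10 - 0) = 9/10 = 0.9000

0.9000


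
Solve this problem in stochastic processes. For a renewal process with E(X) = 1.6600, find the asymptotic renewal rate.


Long-run renewal rate = 1/E(X)
= 1/1.6600
= 0.6024

0.6024


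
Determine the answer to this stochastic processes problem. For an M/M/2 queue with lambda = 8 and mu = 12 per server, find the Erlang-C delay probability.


a = lambda/mu = 0.6667
rho = a/c = 0.3333
Erlang-C formula applied:
C(c,a) = 0.1667

0.1667


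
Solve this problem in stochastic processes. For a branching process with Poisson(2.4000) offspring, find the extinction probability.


Since mu = 2.4000 > 1, extinction prob q < 1.
Solve s = exp(mu*(s-1)) iteratively.
q = 0.1214

0.1214


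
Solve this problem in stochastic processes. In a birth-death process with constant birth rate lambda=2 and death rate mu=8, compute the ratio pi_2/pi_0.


For birth-death process, pi_n/pi_0 = (lambda/mu)^n
= (2/8)^2
= 0.0625

0.0625


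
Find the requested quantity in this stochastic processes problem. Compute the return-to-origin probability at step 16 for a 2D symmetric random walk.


P = C(16,8)^2 / 4^16
= 12870^2 / 4294967296
= 165636900 / 4294967296
= 0.0386

0.0386


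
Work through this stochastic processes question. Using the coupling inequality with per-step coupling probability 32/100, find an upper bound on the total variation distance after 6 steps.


TV distance bound <= (1-delta)^n
= (1 - 0.3200)^6
= 0.6800^6
= 0.0989

0.0989


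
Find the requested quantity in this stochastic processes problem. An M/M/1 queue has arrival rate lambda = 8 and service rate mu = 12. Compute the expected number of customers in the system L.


rho = 8/12 = 0.6667
L = rho/(1-rho)
= 0.6667/0.3333
= 2.0000

2.0000


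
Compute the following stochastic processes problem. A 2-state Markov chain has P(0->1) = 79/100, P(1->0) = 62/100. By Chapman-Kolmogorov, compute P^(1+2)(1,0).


P^3 = P^1 * P^2
Computing via matrix multiplication of the transition matrix.
Entry (1,0) of P^3 = 0.4700

0.4700


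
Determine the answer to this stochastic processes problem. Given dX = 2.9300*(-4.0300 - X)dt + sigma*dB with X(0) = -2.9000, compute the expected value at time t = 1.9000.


E[X(t)] = mu + (X(0) - mu)*exp(-theta*t)
= -4.0300 + (-2.9000 - -4.0300)*exp(-2.9300*1.9000)
= -4.0300 + 1.1300 * 0.0038
= -4.0257

-4.0257


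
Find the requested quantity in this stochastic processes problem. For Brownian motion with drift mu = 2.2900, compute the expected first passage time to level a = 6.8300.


Expected first passage time = a/mu
= 6.8300/2.2900
= 2.9825

2.9825


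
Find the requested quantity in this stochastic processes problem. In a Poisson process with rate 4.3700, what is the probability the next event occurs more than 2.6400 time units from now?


P(X > t) = exp(-lambda * t)
= exp(-4.3700 * 2.6400)
= exp(-11.5368) = 9.7641e-06

9.7641e-06


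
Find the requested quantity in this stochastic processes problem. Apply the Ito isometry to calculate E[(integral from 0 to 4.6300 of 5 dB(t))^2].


By Ito isometry: E[(int f dB)^2] = int f^2 dt
= 5^2 * 4.6300
= 25 * 4.6300 = 115.7500

115.7500


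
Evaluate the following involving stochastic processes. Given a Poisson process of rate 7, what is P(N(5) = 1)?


P(N(t)=k) = (lambda*t)^k * exp(-lambda*t) / k!
lambda*t = 35
= 35^1 * exp(-35) / 1!
= 35 * 6.3051e-16 / 1
= 2.2068e-14

2.2068e-14


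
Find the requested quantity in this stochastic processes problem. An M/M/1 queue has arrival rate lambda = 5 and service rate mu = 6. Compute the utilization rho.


rho = lambda/mu
= 5/6
= 0.8333

0.8333


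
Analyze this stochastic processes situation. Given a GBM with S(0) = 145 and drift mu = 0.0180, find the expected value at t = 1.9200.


E[S(t)] = S(0) * exp(mu * t)
= 145 * exp(0.0180 * 1.9200)
= 145 * 1.0352
= 150.0988

150.0988


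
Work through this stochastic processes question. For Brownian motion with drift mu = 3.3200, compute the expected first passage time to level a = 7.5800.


Expected first passage time = a/mu
= 7.5800/3.3200
= 2.2831

2.2831


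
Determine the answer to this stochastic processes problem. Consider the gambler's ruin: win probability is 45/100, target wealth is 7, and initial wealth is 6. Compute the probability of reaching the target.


Gambler's ruin formula:
r = q/p = 0.5500/0.4500 = 1.2222
P(win) = (1 - r^i)/(1 - r^N)
= (1 - 1.2222^6)/(1 - 1.2222^7)
= 0.7590

0.7590


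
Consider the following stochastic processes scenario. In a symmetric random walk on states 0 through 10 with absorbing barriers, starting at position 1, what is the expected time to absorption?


For symmetric RW on 0,...,N with absorbing barriers, E(i) = i*(N-i)
E(1) = 1 * 9 = 9

9


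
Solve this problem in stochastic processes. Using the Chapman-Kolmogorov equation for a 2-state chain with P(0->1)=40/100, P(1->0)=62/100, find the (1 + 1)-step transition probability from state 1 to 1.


P^2 = P^1 * P^1
Computing via matrix multiplication of the transition matrix.
Entry (1,1) of P^2 = 0.3924

0.3924


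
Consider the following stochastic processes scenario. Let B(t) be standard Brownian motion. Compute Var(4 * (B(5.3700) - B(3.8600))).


Var(alpha*(B(t)-B(s))) = alpha^2 * (t-s)
= 4^2 * (5.3700 - 3.8600)
= 16 * 1.5100
= 24.1600

24.1600


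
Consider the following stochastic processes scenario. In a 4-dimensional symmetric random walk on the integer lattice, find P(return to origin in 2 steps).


P(return in 2 steps) = P(reverse first step) = 1/(2d)
= 1/8
= 0.1250

0.1250


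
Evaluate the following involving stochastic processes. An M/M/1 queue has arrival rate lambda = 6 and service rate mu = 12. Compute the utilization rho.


rho = lambda/mu
= 6/12
= 0.5000

0.5000


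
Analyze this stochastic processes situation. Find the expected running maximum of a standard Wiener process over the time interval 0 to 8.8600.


E(max B(s)) = sqrt(2t/pi)
= sqrt(2*8.8600/pi)
= sqrt(5.6405)
= 2.3750

2.3750


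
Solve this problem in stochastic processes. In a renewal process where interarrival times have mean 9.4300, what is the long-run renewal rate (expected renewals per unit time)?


Long-run renewal rate = 1/E(X)
= 1/9.4300
= 0.1060

0.1060


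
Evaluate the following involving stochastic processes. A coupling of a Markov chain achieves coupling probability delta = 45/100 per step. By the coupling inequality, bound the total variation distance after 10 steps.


TV distance bound <= (1-delta)^n
= (1 - 0.4500)^10
= 0.5500^10
= 0.0025

0.0025


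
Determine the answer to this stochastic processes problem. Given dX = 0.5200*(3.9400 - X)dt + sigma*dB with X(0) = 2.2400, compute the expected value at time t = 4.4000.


E[X(t)] = mu + (X(0) - mu)*exp(-theta*t)
= 3.9400 + (2.2400 - 3.9400)*exp(-0.5200*4.4000)
= 3.9400 + -1.7000 * 0.1015
= 3.7675

3.7675


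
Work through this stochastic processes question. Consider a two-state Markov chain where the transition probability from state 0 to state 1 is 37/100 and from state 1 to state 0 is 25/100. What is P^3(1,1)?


Computing P^3 by matrix multiplication.
P = [[0.6300, 0.3700], [0.2500, 0.7500]]
After raising P to the power 3:
P^3(1,1) = 0.6189

0.6189


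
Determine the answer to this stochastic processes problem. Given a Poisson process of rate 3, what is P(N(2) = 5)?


P(N(t)=k) = (lambda*t)^k * exp(-lambda*t) / k!
lambda*t = 6
= 6^5 * exp(-6) / 5!
= 7776 * 0.0025 / 120
= 0.1606

0.1606


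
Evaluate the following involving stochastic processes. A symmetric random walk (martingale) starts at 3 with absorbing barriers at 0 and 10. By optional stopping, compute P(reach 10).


By optional stopping theorem: E(M at tau) = M(0) = 3
P(hit 10)*10 + P(hit 0)*0 = 3
P(hit 10) = (3 - 0)/(10 - 0) = 3/10 = 0.3000

0.3000
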